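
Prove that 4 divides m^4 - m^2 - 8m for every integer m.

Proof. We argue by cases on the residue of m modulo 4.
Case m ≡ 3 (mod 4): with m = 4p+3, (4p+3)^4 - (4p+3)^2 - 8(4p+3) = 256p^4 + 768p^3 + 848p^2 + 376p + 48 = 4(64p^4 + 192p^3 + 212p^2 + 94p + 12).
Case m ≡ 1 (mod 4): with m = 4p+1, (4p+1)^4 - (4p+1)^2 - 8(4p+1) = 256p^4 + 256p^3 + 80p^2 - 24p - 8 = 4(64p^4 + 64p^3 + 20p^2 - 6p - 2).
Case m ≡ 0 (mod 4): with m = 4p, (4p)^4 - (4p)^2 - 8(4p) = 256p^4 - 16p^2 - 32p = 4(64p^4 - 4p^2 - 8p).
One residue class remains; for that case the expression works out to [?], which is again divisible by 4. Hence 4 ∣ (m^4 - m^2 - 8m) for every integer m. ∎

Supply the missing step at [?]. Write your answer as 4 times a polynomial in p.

4(64p^4 + 128p^3 + 92p^2 + 20p - 1)

The residues treated are {3, 1, 0}, so the missing case is m ≡ 2 (mod 4); write m = 4p+2.
Then (4p+2)^4 - (4p+2)^2 - 8(4p+2) = 256p^4 + 512p^3 + 368p^2 + 80p - 4 = 4(64p^4 + 128p^3 + 92p^2 + 20p - 1).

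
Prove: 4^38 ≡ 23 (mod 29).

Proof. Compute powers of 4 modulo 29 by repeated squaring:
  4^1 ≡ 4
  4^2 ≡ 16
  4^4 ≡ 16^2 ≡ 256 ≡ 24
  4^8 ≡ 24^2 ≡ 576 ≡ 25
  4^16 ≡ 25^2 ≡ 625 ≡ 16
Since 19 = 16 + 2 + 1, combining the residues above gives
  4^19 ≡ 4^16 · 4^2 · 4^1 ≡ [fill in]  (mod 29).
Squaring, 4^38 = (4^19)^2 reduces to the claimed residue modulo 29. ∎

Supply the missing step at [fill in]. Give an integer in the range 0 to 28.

9

4^16 · 4^2 · 4^1 ≡ 16 · 16 · 4 = 1024.
1024 mod 29 = 9, so 4^19 ≡ 9 (mod 29).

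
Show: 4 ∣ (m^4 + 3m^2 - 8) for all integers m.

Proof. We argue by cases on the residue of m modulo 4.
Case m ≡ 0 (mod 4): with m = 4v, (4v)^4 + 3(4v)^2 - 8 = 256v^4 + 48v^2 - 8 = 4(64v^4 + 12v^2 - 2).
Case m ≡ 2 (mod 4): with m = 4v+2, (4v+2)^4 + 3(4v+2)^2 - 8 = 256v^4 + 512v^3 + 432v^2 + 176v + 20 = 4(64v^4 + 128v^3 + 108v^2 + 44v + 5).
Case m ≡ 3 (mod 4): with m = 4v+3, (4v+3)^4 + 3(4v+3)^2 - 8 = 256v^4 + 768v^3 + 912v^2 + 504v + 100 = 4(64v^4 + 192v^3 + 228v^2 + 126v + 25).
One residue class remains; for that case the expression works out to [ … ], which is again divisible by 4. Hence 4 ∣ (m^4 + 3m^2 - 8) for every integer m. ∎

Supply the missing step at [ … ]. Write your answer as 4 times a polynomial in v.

4(64v^4 + 64v^3 + 36v^2 + 10v - 1)

Only m ≡ 1 (mod 4) is unaccounted for. Put m = 4v+1:
(4v+1)^4 + 3(4v+1)^2 - 8 expands to 256v^4 + 256v^3 + 144v^2 + 40v - 4,
and factoring out 4 leaves 4(64v^4 + 64v^3 + 36v^2 + 10v - 1).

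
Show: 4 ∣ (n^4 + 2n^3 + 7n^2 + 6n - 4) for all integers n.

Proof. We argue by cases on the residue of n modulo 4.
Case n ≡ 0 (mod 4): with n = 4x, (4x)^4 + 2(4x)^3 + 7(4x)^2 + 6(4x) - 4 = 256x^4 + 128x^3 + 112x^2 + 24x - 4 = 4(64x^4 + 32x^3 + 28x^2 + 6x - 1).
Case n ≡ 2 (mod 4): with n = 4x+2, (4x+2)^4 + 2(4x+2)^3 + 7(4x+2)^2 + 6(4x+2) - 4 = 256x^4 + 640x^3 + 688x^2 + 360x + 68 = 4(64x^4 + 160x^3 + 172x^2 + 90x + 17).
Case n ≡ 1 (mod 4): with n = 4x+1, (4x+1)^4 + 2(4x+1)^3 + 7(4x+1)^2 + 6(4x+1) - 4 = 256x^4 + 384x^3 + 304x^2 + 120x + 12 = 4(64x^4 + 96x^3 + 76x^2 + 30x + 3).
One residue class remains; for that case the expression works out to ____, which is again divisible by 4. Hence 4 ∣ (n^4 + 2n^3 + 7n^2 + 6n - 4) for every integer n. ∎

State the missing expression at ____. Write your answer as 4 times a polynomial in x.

Only n ≡ 3 (mod 4) is unaccounted for. Put n = 4x+3:
(4x+3)^4 + 2(4x+3)^3 + 7(4x+3)^2 + 6(4x+3) - 4 expands to 256x^4 + 896x^3 + 1264x^2 + 840x + 212,
and factoring out 4 leaves 4(64x^4 + 224x^3 + 316x^2 + 210x + 53).

4(64x^4 + 224x^3 + 316x^2 + 210x + 53)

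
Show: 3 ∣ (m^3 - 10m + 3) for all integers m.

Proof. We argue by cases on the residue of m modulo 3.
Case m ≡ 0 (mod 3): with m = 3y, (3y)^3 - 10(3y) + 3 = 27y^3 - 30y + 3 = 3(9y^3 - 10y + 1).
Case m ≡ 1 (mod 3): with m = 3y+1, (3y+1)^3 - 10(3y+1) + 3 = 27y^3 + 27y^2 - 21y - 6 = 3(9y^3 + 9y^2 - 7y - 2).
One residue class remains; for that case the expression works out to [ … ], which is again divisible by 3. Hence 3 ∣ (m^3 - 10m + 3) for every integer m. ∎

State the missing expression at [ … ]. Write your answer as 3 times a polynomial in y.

The residues treated are {0, 1}, so the missing case is m ≡ 2 (mod 3); write m = 3y+2.
Then (3y+2)^3 - 10(3y+2) + 3 = 27y^3 + 54y^2 + 6y - 9 = 3(9y^3 + 18y^2 + 2y - 3).

3(9y^3 + 18y^2 + 2y - 3)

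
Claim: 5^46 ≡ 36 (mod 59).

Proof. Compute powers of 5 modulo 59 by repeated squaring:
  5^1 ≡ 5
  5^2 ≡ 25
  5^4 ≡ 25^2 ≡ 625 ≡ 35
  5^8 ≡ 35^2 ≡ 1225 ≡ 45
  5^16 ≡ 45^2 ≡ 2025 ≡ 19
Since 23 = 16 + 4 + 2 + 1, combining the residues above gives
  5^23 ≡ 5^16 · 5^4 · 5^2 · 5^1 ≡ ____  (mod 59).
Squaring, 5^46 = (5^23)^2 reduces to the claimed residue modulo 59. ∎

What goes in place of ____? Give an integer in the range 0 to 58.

Multiply the listed residues: 19 · 35 · 25 · 5 = 665 → 16625 → 83125.
Reducing modulo 59: 83125 = 1408·59 + 53, so 5^23 ≡ 53.

53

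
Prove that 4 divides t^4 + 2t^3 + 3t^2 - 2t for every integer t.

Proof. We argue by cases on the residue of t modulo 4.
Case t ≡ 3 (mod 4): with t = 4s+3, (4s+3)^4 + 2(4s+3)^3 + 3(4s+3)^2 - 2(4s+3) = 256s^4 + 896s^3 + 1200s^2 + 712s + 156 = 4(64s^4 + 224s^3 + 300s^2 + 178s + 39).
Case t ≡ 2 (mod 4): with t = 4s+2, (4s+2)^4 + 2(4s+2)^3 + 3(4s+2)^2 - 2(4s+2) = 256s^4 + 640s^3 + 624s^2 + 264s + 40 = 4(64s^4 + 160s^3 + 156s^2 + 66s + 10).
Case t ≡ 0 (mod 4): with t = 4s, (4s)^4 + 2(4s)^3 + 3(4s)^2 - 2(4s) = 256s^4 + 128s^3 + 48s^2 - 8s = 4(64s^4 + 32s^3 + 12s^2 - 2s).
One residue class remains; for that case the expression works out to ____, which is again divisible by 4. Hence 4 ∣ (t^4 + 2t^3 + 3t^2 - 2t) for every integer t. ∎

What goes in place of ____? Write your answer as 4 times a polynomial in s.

The residues treated are {3, 2, 0}, so the missing case is t ≡ 1 (mod 4); write t = 4s+1.
Then (4s+1)^4 + 2(4s+1)^3 + 3(4s+1)^2 - 2(4s+1) = 256s^4 + 384s^3 + 240s^2 + 56s + 4 = 4(64s^4 + 96s^3 + 60s^2 + 14s + 1).

4(64s^4 + 96s^3 + 60s^2 + 14s + 1)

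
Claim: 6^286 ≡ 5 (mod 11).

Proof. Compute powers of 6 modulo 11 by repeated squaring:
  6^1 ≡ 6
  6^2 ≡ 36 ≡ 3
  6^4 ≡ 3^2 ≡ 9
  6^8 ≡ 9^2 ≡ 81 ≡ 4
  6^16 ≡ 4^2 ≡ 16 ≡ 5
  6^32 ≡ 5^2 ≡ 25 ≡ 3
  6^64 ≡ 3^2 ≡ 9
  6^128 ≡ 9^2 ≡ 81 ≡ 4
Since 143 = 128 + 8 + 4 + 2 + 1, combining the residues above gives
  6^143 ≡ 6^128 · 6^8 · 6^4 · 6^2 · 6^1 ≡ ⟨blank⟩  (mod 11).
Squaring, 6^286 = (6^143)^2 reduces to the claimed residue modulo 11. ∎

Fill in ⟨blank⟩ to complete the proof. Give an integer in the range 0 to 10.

Multiply the listed residues: 4 · 4 · 9 · 3 · 6 = 16 → 144 → 432 → 2592.
Reducing modulo 11: 2592 = 235·11 + 7, so 6^143 ≡ 7.

7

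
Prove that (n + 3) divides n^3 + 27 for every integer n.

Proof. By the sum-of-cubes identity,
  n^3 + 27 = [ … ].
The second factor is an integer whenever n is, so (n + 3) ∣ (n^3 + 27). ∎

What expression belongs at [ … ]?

Polynomial division of n^3 + 27 by n + 3 leaves remainder 0 and quotient n^2 - 3n + 9.
Hence n^3 + 27 = (n + 3)(n^2 - 3n + 9).

(n + 3)(n^2 - 3n + 9)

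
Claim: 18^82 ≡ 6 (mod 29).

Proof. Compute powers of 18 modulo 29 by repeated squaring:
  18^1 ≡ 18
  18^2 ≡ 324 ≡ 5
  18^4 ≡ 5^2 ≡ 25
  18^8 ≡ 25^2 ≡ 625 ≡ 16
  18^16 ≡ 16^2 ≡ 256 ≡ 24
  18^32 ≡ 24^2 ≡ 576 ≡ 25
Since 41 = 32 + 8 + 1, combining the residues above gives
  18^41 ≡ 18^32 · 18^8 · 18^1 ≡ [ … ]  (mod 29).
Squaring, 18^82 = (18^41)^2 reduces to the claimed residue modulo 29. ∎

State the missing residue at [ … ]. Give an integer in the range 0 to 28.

8

18^32 · 18^8 · 18^1 ≡ 25 · 16 · 18 = 7200.
7200 mod 29 = 8, so 18^41 ≡ 8 (mod 29).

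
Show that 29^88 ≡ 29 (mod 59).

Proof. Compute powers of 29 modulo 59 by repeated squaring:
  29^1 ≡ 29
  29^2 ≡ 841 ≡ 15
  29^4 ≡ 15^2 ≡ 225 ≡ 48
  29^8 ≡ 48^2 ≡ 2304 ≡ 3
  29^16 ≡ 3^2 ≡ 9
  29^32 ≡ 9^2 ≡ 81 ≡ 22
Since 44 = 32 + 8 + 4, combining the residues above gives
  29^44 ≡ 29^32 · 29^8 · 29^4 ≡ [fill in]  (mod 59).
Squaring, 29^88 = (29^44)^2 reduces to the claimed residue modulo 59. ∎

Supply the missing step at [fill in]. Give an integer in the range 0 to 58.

41

29^32 · 29^8 · 29^4 ≡ 22 · 3 · 48 = 3168.
3168 mod 59 = 41, so 29^44 ≡ 41 (mod 59).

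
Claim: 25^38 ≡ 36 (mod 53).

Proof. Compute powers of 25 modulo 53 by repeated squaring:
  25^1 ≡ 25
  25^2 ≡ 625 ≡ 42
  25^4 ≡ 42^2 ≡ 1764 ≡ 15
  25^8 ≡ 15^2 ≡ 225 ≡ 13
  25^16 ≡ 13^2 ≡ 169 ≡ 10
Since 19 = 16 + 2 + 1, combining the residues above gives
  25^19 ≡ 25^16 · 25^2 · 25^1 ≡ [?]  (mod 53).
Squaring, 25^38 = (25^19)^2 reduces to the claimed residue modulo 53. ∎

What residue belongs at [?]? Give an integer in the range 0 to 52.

6

25^16 · 25^2 · 25^1 ≡ 10 · 42 · 25 = 10500.
10500 mod 53 = 6, so 25^19 ≡ 6 (mod 53).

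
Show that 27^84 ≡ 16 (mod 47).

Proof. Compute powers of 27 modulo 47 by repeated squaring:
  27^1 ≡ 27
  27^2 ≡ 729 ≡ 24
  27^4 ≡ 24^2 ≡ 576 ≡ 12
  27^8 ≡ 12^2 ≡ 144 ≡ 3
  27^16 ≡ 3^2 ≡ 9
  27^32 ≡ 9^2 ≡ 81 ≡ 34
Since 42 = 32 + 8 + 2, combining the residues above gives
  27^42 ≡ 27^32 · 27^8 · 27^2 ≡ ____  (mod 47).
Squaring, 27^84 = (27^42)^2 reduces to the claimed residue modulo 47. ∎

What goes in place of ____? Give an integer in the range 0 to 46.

4

27^32 · 27^8 · 27^2 ≡ 34 · 3 · 24 = 2448.
2448 mod 47 = 4, so 27^42 ≡ 4 (mod 47).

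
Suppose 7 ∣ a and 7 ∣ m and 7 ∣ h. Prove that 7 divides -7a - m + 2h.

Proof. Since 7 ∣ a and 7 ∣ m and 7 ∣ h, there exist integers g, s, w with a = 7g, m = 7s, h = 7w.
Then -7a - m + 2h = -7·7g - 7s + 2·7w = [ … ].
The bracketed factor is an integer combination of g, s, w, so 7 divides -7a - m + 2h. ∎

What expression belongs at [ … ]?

Pull the common 7 out of every term: -7·7g - 7s + 2·7w = 7(-7g - s + 2w).
-7g - s + 2w is an integer, which exhibits the divisibility.

7(-7g - s + 2w)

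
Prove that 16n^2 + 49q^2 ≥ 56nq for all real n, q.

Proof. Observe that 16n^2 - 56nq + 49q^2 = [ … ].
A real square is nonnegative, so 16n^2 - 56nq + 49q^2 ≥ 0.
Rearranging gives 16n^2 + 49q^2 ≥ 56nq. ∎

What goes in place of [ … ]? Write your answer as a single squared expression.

The leading and trailing coefficients are 4^2 and 7^2, and 56 = 2·4·7, so the trinomial is (4n - 7q)^2.
Hence 16n^2 - 56nq + 49q^2 ≥ 0.

(4n - 7q)^2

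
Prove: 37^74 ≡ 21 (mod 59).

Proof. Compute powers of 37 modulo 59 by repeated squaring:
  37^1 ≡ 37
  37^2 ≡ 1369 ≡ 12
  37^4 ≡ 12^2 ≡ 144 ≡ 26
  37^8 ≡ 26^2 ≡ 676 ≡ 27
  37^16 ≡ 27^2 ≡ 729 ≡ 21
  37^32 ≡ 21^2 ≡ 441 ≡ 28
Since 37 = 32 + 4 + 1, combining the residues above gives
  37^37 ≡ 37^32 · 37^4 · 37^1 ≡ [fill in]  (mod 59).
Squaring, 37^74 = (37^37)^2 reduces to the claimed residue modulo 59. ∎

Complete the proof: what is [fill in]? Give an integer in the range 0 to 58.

Multiply the listed residues: 28 · 26 · 37 = 728 → 26936.
Reducing modulo 59: 26936 = 456·59 + 32, so 37^37 ≡ 32.

32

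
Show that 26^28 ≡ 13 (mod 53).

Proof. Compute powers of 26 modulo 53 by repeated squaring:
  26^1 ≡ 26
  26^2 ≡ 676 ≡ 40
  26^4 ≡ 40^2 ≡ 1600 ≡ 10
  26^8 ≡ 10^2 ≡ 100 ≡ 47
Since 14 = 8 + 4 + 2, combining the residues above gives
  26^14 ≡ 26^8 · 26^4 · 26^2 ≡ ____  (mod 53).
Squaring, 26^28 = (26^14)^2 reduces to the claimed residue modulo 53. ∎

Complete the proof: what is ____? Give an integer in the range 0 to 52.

26^8 · 26^4 · 26^2 ≡ 47 · 10 · 40 = 18800.
18800 mod 53 = 38, so 26^14 ≡ 38 (mod 53).

38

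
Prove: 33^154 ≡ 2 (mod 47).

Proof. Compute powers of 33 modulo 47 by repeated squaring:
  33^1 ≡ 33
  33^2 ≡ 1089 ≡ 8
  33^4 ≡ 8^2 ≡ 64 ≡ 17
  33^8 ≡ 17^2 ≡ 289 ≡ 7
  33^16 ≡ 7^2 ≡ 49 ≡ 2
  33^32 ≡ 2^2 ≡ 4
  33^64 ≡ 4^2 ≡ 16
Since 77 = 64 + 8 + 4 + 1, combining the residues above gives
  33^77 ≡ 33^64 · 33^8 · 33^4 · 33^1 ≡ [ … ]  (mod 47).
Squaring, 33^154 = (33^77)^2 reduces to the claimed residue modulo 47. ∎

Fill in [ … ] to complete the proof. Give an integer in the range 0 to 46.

40

Multiply the listed residues: 16 · 7 · 17 · 33 = 112 → 1904 → 62832.
Reducing modulo 47: 62832 = 1336·47 + 40, so 33^77 ≡ 40.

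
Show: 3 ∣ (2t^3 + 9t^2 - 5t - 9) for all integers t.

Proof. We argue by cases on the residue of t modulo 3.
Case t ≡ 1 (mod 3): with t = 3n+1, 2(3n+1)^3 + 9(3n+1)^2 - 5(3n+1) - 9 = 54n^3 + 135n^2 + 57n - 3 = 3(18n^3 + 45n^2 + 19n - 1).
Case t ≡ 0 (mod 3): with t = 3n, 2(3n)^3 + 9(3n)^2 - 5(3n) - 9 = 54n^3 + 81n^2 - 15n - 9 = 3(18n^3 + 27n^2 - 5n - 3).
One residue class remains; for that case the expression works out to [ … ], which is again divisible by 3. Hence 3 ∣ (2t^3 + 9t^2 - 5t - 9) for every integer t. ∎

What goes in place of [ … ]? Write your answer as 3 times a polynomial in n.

Only t ≡ 2 (mod 3) is unaccounted for. Put t = 3n+2:
2(3n+2)^3 + 9(3n+2)^2 - 5(3n+2) - 9 expands to 54n^3 + 189n^2 + 165n + 33,
and factoring out 3 leaves 3(18n^3 + 63n^2 + 55n + 11).

3(18n^3 + 63n^2 + 55n + 11)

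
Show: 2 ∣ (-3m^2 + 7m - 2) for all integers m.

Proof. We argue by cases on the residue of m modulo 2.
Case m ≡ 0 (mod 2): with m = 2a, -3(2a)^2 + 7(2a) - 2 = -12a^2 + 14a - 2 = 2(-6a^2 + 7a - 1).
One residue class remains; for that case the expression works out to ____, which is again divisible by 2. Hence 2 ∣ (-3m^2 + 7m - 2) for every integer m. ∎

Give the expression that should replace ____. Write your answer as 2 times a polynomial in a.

2(-6a^2 + a + 1)

The residues treated are {0}, so the missing case is m ≡ 1 (mod 2); write m = 2a+1.
Then -3(2a+1)^2 + 7(2a+1) - 2 = -12a^2 + 2a + 2 = 2(-6a^2 + a + 1).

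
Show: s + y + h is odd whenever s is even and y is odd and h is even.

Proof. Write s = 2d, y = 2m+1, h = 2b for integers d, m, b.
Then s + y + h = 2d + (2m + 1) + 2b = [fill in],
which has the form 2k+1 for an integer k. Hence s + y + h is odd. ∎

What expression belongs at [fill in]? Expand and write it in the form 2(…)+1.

2(b + d + m) + 1

Expanding: 2d + (2m + 1) + 2b = 2b + 2d + 2m + 1.
Every term except the constant is even, so this is 2(b + d + m) + 1,
and b + d + m ∈ ℤ gives the required form.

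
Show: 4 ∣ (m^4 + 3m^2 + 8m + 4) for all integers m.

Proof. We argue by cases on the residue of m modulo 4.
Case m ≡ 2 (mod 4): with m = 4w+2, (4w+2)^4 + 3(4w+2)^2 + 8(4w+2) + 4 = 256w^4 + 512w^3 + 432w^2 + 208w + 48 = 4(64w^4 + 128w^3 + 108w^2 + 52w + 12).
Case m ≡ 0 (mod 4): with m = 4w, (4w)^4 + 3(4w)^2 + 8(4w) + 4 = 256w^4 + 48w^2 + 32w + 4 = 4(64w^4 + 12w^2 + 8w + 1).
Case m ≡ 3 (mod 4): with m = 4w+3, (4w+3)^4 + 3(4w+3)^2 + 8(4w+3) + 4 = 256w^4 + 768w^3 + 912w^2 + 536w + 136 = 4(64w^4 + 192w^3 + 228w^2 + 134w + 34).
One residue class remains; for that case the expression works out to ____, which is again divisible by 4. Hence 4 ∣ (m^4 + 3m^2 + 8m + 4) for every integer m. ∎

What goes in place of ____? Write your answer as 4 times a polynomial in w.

Only m ≡ 1 (mod 4) is unaccounted for. Put m = 4w+1:
(4w+1)^4 + 3(4w+1)^2 + 8(4w+1) + 4 expands to 256w^4 + 256w^3 + 144w^2 + 72w + 16,
and factoring out 4 leaves 4(64w^4 + 64w^3 + 36w^2 + 18w + 4).

4(64w^4 + 64w^3 + 36w^2 + 18w + 4)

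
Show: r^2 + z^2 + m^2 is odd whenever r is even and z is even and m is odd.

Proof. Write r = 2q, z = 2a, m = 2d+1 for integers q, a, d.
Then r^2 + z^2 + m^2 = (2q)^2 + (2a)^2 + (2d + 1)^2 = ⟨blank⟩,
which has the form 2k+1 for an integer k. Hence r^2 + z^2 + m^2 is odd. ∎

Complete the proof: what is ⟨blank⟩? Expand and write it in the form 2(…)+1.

(2q)^2 + (2a)^2 + (2d + 1)^2 = 4a^2 + 4d^2 + 4d + 4q^2 + 1
= 2(2a^2 + 2d^2 + 2d + 2q^2) + 1.
Since 2a^2 + 2d^2 + 2d + 2q^2 is an integer, the sum of squares is of the form 2k+1 for an integer k.

2(2a^2 + 2d^2 + 2d + 2q^2) + 1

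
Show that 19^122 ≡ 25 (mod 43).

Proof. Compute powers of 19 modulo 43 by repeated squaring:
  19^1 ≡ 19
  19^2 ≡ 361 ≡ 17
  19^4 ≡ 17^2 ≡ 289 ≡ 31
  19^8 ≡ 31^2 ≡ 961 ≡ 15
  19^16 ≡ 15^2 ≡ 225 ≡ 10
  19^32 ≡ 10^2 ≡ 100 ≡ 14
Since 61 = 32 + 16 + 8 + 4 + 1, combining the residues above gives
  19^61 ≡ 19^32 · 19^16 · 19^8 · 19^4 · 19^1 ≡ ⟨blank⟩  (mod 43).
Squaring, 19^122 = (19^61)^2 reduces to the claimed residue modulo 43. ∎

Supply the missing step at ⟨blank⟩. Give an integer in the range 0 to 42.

5

Multiply the listed residues: 14 · 10 · 15 · 31 · 19 = 140 → 2100 → 65100 → 1236900.
Reducing modulo 43: 1236900 = 28765·43 + 5, so 19^61 ≡ 5.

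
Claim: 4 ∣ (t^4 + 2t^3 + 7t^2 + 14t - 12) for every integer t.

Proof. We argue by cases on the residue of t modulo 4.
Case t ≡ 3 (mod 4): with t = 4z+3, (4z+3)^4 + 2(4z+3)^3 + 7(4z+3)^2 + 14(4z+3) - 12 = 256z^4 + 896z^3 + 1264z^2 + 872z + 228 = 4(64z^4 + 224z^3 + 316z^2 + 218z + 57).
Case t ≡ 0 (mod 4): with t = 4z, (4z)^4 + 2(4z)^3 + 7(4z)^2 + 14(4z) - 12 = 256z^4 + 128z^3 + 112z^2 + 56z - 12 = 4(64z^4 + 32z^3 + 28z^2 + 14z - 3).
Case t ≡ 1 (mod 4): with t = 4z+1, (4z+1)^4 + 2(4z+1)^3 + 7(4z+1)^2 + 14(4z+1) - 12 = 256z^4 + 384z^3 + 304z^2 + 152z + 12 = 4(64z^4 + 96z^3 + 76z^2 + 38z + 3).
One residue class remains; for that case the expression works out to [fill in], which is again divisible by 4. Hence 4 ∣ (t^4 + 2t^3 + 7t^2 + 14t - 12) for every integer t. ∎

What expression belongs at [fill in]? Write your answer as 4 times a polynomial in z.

The residues treated are {3, 0, 1}, so the missing case is t ≡ 2 (mod 4); write t = 4z+2.
Then (4z+2)^4 + 2(4z+2)^3 + 7(4z+2)^2 + 14(4z+2) - 12 = 256z^4 + 640z^3 + 688z^2 + 392z + 76 = 4(64z^4 + 160z^3 + 172z^2 + 98z + 19).

4(64z^4 + 160z^3 + 172z^2 + 98z + 19)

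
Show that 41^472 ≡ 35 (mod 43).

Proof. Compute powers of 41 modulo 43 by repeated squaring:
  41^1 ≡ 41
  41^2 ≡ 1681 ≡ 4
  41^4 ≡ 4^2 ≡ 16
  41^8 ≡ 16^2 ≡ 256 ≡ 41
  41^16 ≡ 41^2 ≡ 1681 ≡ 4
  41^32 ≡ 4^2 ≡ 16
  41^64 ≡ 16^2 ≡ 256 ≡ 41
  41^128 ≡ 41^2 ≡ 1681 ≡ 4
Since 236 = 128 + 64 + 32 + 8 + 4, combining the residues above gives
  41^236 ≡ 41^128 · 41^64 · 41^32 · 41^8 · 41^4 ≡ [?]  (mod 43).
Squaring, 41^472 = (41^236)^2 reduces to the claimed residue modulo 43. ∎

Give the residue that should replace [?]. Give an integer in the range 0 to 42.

11

41^128 · 41^64 · 41^32 · 41^8 · 41^4 ≡ 4 · 41 · 16 · 41 · 16 = 1721344.
1721344 mod 43 = 11, so 41^236 ≡ 11 (mod 43).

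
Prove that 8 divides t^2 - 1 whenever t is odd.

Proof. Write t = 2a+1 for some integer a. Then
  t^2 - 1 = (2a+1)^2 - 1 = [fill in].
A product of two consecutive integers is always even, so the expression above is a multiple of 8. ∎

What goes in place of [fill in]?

4a(a + 1)

(2a+1)^2 - 1 = 4a^2 + 4a + 1 - 1 = 4a^2 + 4a = 4a(a+1).
Since a and a+1 are consecutive, a(a+1) is even, and 4·(even) is a multiple of 8.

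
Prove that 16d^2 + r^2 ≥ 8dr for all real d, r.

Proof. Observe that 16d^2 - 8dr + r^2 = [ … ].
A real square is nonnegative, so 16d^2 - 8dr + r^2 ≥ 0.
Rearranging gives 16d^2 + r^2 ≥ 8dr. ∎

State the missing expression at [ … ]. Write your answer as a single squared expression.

The leading and trailing coefficients are 4^2 and 1^2, and 8 = 2·4·1, so the trinomial is (4d - r)^2.
Hence 16d^2 - 8dr + r^2 ≥ 0.

(4d - r)^2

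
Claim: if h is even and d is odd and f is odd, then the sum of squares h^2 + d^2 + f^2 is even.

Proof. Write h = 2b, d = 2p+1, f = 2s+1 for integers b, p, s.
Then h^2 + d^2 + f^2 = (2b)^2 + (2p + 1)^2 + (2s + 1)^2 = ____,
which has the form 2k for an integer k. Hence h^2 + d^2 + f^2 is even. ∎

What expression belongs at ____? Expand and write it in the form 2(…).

2(2b^2 + 2p^2 + 2p + 2s^2 + 2s + 1)

Expanding: (2b)^2 + (2p + 1)^2 + (2s + 1)^2 = 4b^2 + 4p^2 + 4p + 4s^2 + 4s + 2.
Every term is even; pulling out the factor of 2 gives 2(2b^2 + 2p^2 + 2p + 2s^2 + 2s + 1).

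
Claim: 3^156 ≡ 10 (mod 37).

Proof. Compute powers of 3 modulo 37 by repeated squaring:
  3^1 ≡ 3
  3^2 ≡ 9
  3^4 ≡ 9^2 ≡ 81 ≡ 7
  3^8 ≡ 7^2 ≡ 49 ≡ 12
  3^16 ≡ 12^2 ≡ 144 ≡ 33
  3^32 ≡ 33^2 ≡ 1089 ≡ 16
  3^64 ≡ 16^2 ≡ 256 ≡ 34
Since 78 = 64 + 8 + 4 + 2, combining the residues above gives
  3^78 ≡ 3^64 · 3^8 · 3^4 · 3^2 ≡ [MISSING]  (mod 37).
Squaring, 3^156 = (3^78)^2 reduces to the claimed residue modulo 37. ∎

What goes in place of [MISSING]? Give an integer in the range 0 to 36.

26

3^64 · 3^8 · 3^4 · 3^2 ≡ 34 · 12 · 7 · 9 = 25704.
25704 mod 37 = 26, so 3^78 ≡ 26 (mod 37).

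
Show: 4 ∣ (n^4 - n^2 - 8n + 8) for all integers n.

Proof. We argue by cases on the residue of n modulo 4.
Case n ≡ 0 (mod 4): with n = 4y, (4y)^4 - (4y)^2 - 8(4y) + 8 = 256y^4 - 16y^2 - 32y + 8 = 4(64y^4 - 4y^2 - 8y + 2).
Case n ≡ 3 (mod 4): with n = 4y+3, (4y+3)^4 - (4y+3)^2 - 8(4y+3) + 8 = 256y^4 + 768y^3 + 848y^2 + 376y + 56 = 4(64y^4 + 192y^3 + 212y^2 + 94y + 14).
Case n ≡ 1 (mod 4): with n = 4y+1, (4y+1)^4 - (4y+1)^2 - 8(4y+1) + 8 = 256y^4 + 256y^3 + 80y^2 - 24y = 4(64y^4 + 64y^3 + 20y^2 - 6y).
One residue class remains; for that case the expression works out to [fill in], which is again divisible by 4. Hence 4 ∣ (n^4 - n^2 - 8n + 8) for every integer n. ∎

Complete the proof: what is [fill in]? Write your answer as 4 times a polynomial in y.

The residues treated are {0, 3, 1}, so the missing case is n ≡ 2 (mod 4); write n = 4y+2.
Then (4y+2)^4 - (4y+2)^2 - 8(4y+2) + 8 = 256y^4 + 512y^3 + 368y^2 + 80y + 4 = 4(64y^4 + 128y^3 + 92y^2 + 20y + 1).

4(64y^4 + 128y^3 + 92y^2 + 20y + 1)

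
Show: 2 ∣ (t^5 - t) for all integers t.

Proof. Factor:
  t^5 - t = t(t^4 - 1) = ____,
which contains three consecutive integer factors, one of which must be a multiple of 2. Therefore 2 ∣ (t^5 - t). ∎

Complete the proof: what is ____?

(t - 1)t(t + 1)(t^2 + 1)

t^4 - 1 = (t^2 - 1)(t^2 + 1), and t^2 - 1 = (t-1)(t+1).
So t(t^4 - 1) = (t - 1)t(t + 1)(t^2 + 1).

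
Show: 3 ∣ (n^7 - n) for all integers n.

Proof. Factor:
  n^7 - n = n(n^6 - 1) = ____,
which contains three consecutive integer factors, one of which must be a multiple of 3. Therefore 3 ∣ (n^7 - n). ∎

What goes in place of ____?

(n - 1)n(n + 1)(n^4 + n^2 + 1)

n^6 - 1 = (n^2 - 1)(n^4 + n^2 + 1), and n^2 - 1 = (n-1)(n+1).
So n(n^6 - 1) = (n - 1)n(n + 1)(n^4 + n^2 + 1).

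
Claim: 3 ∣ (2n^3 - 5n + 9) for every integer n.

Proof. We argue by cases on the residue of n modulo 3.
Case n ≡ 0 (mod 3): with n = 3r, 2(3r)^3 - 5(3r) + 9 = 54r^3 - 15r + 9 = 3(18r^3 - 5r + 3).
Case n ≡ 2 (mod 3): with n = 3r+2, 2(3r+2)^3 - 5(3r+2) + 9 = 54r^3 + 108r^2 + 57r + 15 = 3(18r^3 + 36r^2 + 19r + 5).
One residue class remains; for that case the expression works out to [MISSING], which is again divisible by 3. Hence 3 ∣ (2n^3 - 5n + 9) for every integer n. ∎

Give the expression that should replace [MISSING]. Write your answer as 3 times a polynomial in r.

The residues treated are {0, 2}, so the missing case is n ≡ 1 (mod 3); write n = 3r+1.
Then 2(3r+1)^3 - 5(3r+1) + 9 = 54r^3 + 54r^2 + 3r + 6 = 3(18r^3 + 18r^2 + r + 2).

3(18r^3 + 18r^2 + r + 2)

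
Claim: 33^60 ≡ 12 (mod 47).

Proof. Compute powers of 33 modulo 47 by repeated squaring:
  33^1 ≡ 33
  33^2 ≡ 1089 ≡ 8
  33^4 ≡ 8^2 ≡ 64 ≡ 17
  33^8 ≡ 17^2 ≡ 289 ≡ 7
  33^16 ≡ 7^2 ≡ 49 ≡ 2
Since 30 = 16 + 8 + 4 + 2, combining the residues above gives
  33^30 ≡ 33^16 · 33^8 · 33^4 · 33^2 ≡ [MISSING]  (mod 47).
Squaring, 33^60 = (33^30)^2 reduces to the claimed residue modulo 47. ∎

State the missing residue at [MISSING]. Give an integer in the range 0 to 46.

Multiply the listed residues: 2 · 7 · 17 · 8 = 14 → 238 → 1904.
Reducing modulo 47: 1904 = 40·47 + 24, so 33^30 ≡ 24.

24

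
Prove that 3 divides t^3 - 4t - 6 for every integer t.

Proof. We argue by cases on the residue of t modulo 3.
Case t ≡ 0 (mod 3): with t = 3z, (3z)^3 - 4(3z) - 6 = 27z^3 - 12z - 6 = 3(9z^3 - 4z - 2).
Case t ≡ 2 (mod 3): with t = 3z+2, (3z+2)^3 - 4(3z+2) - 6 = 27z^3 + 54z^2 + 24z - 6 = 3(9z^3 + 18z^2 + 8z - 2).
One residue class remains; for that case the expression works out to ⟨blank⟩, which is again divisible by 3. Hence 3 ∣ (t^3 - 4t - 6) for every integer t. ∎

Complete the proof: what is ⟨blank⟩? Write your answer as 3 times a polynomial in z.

3(9z^3 + 9z^2 - z - 3)

The residues treated are {0, 2}, so the missing case is t ≡ 1 (mod 3); write t = 3z+1.
Then (3z+1)^3 - 4(3z+1) - 6 = 27z^3 + 27z^2 - 3z - 9 = 3(9z^3 + 9z^2 - z - 3).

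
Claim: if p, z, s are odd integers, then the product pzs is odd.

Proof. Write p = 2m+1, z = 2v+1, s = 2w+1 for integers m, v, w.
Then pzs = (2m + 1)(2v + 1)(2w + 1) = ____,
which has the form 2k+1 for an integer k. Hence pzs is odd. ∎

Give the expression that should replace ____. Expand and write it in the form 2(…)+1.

Expanding: (2m + 1)(2v + 1)(2w + 1) = 8mvw + 4mv + 4mw + 2m + 4vw + 2v + 2w + 1.
Every term except the constant is even, so this is 2(4mvw + 2mv + 2mw + m + 2vw + v + w) + 1,
and 4mvw + 2mv + 2mw + m + 2vw + v + w ∈ ℤ gives the required form.

2(4mvw + 2mv + 2mw + m + 2vw + v + w) + 1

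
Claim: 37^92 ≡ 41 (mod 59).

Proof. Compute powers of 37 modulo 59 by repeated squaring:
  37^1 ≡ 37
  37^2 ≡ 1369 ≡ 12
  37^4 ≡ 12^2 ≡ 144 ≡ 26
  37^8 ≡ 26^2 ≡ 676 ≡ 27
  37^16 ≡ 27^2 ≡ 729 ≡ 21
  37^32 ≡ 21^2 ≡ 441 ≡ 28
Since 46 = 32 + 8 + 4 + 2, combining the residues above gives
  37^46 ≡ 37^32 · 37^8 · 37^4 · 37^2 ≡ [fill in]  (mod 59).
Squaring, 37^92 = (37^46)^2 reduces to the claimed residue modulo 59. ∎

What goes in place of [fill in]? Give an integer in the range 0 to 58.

Multiply the listed residues: 28 · 27 · 26 · 12 = 756 → 19656 → 235872.
Reducing modulo 59: 235872 = 3997·59 + 49, so 37^46 ≡ 49.

49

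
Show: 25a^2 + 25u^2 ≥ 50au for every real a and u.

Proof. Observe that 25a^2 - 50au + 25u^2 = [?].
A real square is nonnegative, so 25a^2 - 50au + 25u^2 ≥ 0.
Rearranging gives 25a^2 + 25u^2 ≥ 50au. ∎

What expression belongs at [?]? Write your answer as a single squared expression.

The leading and trailing coefficients are 5^2 and 5^2, and 50 = 2·5·5, so the trinomial is (5a - 5u)^2.
Hence 25a^2 - 50au + 25u^2 ≥ 0.

(5a - 5u)^2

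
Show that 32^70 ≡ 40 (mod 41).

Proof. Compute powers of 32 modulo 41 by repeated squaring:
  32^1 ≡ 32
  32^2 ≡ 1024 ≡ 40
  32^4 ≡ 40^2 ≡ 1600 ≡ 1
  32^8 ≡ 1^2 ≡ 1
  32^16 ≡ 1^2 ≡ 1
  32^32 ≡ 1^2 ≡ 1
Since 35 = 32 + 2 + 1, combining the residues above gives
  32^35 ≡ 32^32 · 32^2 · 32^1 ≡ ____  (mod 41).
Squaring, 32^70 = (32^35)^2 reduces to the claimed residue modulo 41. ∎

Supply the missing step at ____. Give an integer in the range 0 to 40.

9

32^32 · 32^2 · 32^1 ≡ 1 · 40 · 32 = 1280.
1280 mod 41 = 9, so 32^35 ≡ 9 (mod 41).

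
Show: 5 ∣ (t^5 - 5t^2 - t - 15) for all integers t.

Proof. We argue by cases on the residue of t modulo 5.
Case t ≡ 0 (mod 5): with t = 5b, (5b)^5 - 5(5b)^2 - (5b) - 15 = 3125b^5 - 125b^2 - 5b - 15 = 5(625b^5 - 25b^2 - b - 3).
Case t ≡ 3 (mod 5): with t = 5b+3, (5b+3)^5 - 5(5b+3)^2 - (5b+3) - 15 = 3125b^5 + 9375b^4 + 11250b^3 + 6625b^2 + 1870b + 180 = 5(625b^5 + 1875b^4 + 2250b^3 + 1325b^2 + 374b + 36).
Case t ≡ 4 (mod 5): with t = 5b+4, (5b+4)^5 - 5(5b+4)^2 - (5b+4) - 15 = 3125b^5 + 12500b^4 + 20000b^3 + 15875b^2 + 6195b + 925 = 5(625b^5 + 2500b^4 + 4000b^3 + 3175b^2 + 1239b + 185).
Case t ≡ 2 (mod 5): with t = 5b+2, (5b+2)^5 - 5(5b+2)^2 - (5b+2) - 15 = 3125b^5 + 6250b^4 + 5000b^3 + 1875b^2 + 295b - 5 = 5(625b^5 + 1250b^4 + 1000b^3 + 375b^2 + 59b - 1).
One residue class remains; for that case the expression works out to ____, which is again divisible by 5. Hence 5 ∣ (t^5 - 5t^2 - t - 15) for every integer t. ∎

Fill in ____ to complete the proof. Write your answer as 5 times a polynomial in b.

The residues treated are {0, 3, 4, 2}, so the missing case is t ≡ 1 (mod 5); write t = 5b+1.
Then (5b+1)^5 - 5(5b+1)^2 - (5b+1) - 15 = 3125b^5 + 3125b^4 + 1250b^3 + 125b^2 - 30b - 20 = 5(625b^5 + 625b^4 + 250b^3 + 25b^2 - 6b - 4).

5(625b^5 + 625b^4 + 250b^3 + 25b^2 - 6b - 4)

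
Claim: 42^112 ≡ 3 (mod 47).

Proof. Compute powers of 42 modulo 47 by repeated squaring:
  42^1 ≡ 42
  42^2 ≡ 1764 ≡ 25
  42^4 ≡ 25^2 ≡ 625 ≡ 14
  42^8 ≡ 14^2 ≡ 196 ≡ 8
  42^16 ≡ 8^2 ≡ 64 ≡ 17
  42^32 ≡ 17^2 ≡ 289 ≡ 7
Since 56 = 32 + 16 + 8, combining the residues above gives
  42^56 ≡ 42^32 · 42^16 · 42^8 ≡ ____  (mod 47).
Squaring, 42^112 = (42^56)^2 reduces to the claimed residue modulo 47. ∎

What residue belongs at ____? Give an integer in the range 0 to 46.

Multiply the listed residues: 7 · 17 · 8 = 119 → 952.
Reducing modulo 47: 952 = 20·47 + 12, so 42^56 ≡ 12.

12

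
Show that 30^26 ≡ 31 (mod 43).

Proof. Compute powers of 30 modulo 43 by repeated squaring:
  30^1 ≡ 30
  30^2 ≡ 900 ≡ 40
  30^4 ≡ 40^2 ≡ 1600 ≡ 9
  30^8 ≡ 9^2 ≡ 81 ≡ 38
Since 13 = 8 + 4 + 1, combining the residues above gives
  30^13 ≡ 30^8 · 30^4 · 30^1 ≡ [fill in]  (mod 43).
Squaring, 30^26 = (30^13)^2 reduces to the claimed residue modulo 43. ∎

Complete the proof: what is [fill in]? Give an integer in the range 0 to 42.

26

30^8 · 30^4 · 30^1 ≡ 38 · 9 · 30 = 10260.
10260 mod 43 = 26, so 30^13 ≡ 26 (mod 43).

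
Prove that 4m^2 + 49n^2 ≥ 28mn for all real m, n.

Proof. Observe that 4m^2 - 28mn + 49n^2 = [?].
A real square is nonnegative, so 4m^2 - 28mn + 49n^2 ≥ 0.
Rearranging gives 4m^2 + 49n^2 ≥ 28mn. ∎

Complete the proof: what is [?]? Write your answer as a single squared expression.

(2m - 7n)^2

The leading and trailing coefficients are 2^2 and 7^2, and 28 = 2·2·7, so the trinomial is (2m - 7n)^2.
Hence 4m^2 - 28mn + 49n^2 ≥ 0.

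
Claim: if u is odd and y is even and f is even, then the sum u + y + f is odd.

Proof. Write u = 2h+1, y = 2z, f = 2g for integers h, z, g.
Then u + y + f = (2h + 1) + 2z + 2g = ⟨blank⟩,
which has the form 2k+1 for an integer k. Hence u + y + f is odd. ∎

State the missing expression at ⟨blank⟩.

2(g + h + z) + 1

Expanding: (2h + 1) + 2z + 2g = 2g + 2h + 2z + 1.
Every term except the constant is even, so this is 2(g + h + z) + 1,
and g + h + z ∈ ℤ gives the required form.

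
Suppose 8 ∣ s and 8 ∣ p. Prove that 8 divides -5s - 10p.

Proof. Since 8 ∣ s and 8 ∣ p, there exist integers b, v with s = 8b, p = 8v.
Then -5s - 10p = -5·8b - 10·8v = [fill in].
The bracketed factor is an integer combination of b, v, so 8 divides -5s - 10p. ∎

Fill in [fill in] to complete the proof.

8(-5b - 10v)

Each term has a factor of 8: -5·8b - 10·8v = 8·(-5b - 10v).
Since -5b - 10v is an integer, 8 ∣ (-5s - 10p).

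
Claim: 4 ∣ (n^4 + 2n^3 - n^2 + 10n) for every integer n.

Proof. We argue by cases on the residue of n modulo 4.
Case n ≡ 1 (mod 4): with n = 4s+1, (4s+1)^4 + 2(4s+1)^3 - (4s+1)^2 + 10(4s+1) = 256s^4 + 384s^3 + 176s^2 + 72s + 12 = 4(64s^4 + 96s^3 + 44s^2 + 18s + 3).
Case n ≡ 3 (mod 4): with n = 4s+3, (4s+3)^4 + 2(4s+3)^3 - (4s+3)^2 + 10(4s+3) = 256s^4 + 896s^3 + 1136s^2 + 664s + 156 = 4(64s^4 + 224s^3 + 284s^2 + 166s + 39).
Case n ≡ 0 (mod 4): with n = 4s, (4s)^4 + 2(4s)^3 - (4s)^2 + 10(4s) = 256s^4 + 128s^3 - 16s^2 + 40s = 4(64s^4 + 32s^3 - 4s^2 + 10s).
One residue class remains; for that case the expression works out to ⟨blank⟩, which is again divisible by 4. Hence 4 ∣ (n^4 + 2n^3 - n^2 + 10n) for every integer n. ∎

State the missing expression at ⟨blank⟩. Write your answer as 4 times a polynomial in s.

4(64s^4 + 160s^3 + 140s^2 + 62s + 12)

The residues treated are {1, 3, 0}, so the missing case is n ≡ 2 (mod 4); write n = 4s+2.
Then (4s+2)^4 + 2(4s+2)^3 - (4s+2)^2 + 10(4s+2) = 256s^4 + 640s^3 + 560s^2 + 248s + 48 = 4(64s^4 + 160s^3 + 140s^2 + 62s + 12).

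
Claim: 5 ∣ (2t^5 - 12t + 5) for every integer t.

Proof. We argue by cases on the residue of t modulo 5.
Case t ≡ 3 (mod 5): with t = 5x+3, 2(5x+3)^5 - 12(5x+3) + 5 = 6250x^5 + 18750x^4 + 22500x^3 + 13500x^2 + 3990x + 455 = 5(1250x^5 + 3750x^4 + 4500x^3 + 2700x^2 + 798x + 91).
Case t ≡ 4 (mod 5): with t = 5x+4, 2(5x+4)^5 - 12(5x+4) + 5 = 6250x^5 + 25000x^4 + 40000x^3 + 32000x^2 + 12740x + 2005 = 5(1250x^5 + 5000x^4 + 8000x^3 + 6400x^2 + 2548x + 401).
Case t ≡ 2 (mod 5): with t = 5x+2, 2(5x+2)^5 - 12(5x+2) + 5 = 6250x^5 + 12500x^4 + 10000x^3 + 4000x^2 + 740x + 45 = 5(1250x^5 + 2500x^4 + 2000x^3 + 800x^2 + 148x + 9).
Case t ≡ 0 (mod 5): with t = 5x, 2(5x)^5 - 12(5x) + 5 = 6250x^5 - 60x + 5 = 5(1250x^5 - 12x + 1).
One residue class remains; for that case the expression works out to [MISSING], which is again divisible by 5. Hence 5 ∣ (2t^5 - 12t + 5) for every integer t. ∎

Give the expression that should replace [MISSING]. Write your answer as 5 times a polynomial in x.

The residues treated are {3, 4, 2, 0}, so the missing case is t ≡ 1 (mod 5); write t = 5x+1.
Then 2(5x+1)^5 - 12(5x+1) + 5 = 6250x^5 + 6250x^4 + 2500x^3 + 500x^2 - 10x - 5 = 5(1250x^5 + 1250x^4 + 500x^3 + 100x^2 - 2x - 1).

5(1250x^5 + 1250x^4 + 500x^3 + 100x^2 - 2x - 1)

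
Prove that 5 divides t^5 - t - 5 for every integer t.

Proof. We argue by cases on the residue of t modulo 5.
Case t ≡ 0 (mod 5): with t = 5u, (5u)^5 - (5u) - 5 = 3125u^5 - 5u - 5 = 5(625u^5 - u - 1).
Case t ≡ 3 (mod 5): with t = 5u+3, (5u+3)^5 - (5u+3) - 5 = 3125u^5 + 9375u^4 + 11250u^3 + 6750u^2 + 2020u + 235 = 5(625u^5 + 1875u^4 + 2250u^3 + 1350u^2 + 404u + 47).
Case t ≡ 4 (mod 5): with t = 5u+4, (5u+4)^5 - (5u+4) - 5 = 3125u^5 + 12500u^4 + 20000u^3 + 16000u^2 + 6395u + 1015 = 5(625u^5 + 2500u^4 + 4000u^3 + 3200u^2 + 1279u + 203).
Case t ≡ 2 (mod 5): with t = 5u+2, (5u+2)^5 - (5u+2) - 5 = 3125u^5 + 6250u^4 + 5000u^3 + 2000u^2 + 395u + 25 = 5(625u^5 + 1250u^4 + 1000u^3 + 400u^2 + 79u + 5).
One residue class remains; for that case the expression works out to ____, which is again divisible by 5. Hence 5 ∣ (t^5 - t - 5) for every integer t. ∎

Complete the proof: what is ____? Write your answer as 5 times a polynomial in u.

5(625u^5 + 625u^4 + 250u^3 + 50u^2 + 4u - 1)

Only t ≡ 1 (mod 5) is unaccounted for. Put t = 5u+1:
(5u+1)^5 - (5u+1) - 5 expands to 3125u^5 + 3125u^4 + 1250u^3 + 250u^2 + 20u - 5,
and factoring out 5 leaves 5(625u^5 + 625u^4 + 250u^3 + 50u^2 + 4u - 1).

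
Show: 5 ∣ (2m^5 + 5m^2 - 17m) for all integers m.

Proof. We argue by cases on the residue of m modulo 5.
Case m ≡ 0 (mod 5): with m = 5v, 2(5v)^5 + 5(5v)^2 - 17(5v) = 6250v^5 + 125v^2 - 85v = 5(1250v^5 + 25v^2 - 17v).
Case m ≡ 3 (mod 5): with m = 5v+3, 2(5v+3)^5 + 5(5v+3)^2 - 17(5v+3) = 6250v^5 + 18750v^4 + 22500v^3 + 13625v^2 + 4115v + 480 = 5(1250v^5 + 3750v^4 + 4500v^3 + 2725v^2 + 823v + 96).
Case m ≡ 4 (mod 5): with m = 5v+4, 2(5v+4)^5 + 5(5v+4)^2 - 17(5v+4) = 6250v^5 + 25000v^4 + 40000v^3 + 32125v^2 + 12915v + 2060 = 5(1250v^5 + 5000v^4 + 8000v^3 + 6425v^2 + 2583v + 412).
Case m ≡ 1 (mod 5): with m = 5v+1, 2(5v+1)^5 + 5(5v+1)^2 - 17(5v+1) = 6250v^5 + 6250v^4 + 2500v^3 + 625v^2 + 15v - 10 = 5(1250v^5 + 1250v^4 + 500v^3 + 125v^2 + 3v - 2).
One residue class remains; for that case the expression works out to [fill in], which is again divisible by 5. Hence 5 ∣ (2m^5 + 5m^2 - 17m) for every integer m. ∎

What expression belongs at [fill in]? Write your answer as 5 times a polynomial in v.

Only m ≡ 2 (mod 5) is unaccounted for. Put m = 5v+2:
2(5v+2)^5 + 5(5v+2)^2 - 17(5v+2) expands to 6250v^5 + 12500v^4 + 10000v^3 + 4125v^2 + 815v + 50,
and factoring out 5 leaves 5(1250v^5 + 2500v^4 + 2000v^3 + 825v^2 + 163v + 10).

5(1250v^5 + 2500v^4 + 2000v^3 + 825v^2 + 163v + 10)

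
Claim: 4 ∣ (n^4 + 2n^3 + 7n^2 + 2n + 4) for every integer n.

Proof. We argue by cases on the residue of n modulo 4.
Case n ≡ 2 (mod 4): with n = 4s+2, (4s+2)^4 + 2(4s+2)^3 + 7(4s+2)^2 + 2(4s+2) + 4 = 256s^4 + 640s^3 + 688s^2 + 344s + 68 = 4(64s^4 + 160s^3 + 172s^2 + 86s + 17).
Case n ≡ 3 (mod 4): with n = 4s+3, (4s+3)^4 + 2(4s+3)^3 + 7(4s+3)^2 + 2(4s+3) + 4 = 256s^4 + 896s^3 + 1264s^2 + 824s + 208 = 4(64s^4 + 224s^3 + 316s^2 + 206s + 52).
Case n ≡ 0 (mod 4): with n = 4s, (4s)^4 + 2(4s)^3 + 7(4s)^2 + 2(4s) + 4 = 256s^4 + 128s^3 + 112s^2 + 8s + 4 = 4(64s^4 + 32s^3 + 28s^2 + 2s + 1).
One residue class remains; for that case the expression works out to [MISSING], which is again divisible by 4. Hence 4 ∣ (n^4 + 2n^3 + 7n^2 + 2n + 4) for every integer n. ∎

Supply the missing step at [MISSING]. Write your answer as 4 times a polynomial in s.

4(64s^4 + 96s^3 + 76s^2 + 26s + 4)

Only n ≡ 1 (mod 4) is unaccounted for. Put n = 4s+1:
(4s+1)^4 + 2(4s+1)^3 + 7(4s+1)^2 + 2(4s+1) + 4 expands to 256s^4 + 384s^3 + 304s^2 + 104s + 16,
and factoring out 4 leaves 4(64s^4 + 96s^3 + 76s^2 + 26s + 4).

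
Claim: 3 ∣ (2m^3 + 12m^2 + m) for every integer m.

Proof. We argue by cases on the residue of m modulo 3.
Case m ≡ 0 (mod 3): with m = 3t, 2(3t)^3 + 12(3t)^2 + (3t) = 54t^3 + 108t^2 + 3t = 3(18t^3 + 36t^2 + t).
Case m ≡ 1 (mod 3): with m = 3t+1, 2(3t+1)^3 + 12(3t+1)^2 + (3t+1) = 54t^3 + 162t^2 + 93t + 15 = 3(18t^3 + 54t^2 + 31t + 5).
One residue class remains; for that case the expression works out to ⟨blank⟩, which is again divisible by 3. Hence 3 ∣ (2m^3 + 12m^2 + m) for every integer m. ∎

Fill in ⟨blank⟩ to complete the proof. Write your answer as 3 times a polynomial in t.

The residues treated are {0, 1}, so the missing case is m ≡ 2 (mod 3); write m = 3t+2.
Then 2(3t+2)^3 + 12(3t+2)^2 + (3t+2) = 54t^3 + 216t^2 + 219t + 66 = 3(18t^3 + 72t^2 + 73t + 22).

3(18t^3 + 72t^2 + 73t + 22)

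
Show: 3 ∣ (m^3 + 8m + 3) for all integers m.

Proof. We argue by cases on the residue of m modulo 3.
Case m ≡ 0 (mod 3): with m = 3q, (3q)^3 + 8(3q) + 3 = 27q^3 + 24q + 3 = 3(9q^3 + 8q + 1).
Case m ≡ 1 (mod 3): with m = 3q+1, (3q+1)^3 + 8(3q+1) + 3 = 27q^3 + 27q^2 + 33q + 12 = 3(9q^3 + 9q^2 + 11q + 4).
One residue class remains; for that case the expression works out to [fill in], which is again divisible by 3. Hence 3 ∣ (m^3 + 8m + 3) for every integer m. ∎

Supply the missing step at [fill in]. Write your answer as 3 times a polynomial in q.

The residues treated are {0, 1}, so the missing case is m ≡ 2 (mod 3); write m = 3q+2.
Then (3q+2)^3 + 8(3q+2) + 3 = 27q^3 + 54q^2 + 60q + 27 = 3(9q^3 + 18q^2 + 20q + 9).

3(9q^3 + 18q^2 + 20q + 9)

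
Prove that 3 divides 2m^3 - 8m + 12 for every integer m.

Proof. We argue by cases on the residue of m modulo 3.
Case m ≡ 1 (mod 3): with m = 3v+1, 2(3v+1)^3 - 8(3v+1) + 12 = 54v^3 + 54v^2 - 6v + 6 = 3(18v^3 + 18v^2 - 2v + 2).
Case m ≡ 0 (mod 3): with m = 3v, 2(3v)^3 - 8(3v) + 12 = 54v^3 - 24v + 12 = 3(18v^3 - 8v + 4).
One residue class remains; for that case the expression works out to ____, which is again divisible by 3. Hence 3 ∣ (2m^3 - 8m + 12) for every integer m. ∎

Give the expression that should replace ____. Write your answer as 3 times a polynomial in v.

Only m ≡ 2 (mod 3) is unaccounted for. Put m = 3v+2:
2(3v+2)^3 - 8(3v+2) + 12 expands to 54v^3 + 108v^2 + 48v + 12,
and factoring out 3 leaves 3(18v^3 + 36v^2 + 16v + 4).

3(18v^3 + 36v^2 + 16v + 4)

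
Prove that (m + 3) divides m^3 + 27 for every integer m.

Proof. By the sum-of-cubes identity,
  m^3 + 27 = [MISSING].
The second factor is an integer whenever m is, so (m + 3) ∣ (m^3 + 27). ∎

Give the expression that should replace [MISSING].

(m + 3)(m^2 - 3m + 9)

Polynomial division of m^3 + 27 by m + 3 leaves remainder 0 and quotient m^2 - 3m + 9.
Hence m^3 + 27 = (m + 3)(m^2 - 3m + 9).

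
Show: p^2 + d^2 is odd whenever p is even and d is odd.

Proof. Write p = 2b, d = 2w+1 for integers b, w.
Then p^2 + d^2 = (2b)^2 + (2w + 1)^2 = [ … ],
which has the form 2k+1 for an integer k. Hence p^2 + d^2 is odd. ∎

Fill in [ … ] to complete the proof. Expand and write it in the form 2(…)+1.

2(2b^2 + 2w^2 + 2w) + 1

Expanding: (2b)^2 + (2w + 1)^2 = 4b^2 + 4w^2 + 4w + 1.
Every term except the constant is even, so this is 2(2b^2 + 2w^2 + 2w) + 1,
and 2b^2 + 2w^2 + 2w ∈ ℤ gives the required form.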